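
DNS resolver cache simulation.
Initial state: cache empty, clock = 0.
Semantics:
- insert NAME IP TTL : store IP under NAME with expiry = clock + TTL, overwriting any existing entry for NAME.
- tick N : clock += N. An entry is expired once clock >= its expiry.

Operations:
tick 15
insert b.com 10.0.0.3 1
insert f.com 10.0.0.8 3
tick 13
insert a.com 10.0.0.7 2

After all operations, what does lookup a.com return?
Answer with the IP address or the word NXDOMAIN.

Answer: 10.0.0.7

Derivation:
Op 1: tick 15 -> clock=15.
Op 2: insert b.com -> 10.0.0.3 (expiry=15+1=16). clock=15
Op 3: insert f.com -> 10.0.0.8 (expiry=15+3=18). clock=15
Op 4: tick 13 -> clock=28. purged={b.com,f.com}
Op 5: insert a.com -> 10.0.0.7 (expiry=28+2=30). clock=28
lookup a.com: present, ip=10.0.0.7 expiry=30 > clock=28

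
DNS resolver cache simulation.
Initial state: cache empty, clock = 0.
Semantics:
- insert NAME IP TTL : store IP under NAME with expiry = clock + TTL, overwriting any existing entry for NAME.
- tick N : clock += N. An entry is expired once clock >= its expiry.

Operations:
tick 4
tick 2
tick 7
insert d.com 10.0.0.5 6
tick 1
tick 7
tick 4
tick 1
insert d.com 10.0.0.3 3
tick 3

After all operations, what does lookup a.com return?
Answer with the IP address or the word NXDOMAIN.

Op 1: tick 4 -> clock=4.
Op 2: tick 2 -> clock=6.
Op 3: tick 7 -> clock=13.
Op 4: insert d.com -> 10.0.0.5 (expiry=13+6=19). clock=13
Op 5: tick 1 -> clock=14.
Op 6: tick 7 -> clock=21. purged={d.com}
Op 7: tick 4 -> clock=25.
Op 8: tick 1 -> clock=26.
Op 9: insert d.com -> 10.0.0.3 (expiry=26+3=29). clock=26
Op 10: tick 3 -> clock=29. purged={d.com}
lookup a.com: not in cache (expired or never inserted)

Answer: NXDOMAIN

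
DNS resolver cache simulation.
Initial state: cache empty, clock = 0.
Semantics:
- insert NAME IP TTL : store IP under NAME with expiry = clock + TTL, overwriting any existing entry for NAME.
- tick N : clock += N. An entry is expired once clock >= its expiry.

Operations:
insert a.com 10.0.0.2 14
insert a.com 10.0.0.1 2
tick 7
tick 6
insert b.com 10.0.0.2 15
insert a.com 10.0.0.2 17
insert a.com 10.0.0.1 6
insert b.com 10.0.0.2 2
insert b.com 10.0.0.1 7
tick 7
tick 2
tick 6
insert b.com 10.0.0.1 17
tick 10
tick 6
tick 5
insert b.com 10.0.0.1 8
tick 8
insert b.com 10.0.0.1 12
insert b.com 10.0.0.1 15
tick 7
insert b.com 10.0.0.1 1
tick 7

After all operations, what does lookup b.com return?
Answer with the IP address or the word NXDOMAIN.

Op 1: insert a.com -> 10.0.0.2 (expiry=0+14=14). clock=0
Op 2: insert a.com -> 10.0.0.1 (expiry=0+2=2). clock=0
Op 3: tick 7 -> clock=7. purged={a.com}
Op 4: tick 6 -> clock=13.
Op 5: insert b.com -> 10.0.0.2 (expiry=13+15=28). clock=13
Op 6: insert a.com -> 10.0.0.2 (expiry=13+17=30). clock=13
Op 7: insert a.com -> 10.0.0.1 (expiry=13+6=19). clock=13
Op 8: insert b.com -> 10.0.0.2 (expiry=13+2=15). clock=13
Op 9: insert b.com -> 10.0.0.1 (expiry=13+7=20). clock=13
Op 10: tick 7 -> clock=20. purged={a.com,b.com}
Op 11: tick 2 -> clock=22.
Op 12: tick 6 -> clock=28.
Op 13: insert b.com -> 10.0.0.1 (expiry=28+17=45). clock=28
Op 14: tick 10 -> clock=38.
Op 15: tick 6 -> clock=44.
Op 16: tick 5 -> clock=49. purged={b.com}
Op 17: insert b.com -> 10.0.0.1 (expiry=49+8=57). clock=49
Op 18: tick 8 -> clock=57. purged={b.com}
Op 19: insert b.com -> 10.0.0.1 (expiry=57+12=69). clock=57
Op 20: insert b.com -> 10.0.0.1 (expiry=57+15=72). clock=57
Op 21: tick 7 -> clock=64.
Op 22: insert b.com -> 10.0.0.1 (expiry=64+1=65). clock=64
Op 23: tick 7 -> clock=71. purged={b.com}
lookup b.com: not in cache (expired or never inserted)

Answer: NXDOMAIN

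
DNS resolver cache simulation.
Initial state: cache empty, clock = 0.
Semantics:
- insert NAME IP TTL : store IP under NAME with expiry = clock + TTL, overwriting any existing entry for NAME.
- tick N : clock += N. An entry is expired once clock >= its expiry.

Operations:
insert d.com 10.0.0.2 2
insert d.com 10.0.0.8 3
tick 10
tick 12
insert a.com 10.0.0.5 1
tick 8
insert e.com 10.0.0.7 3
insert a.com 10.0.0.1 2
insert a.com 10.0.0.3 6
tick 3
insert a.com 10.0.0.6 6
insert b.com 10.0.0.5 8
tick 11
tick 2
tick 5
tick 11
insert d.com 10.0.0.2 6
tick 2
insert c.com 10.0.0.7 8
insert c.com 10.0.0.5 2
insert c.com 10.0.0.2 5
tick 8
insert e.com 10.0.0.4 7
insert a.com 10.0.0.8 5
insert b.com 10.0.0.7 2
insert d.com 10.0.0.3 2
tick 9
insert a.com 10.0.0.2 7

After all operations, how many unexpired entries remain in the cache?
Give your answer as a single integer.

Answer: 1

Derivation:
Op 1: insert d.com -> 10.0.0.2 (expiry=0+2=2). clock=0
Op 2: insert d.com -> 10.0.0.8 (expiry=0+3=3). clock=0
Op 3: tick 10 -> clock=10. purged={d.com}
Op 4: tick 12 -> clock=22.
Op 5: insert a.com -> 10.0.0.5 (expiry=22+1=23). clock=22
Op 6: tick 8 -> clock=30. purged={a.com}
Op 7: insert e.com -> 10.0.0.7 (expiry=30+3=33). clock=30
Op 8: insert a.com -> 10.0.0.1 (expiry=30+2=32). clock=30
Op 9: insert a.com -> 10.0.0.3 (expiry=30+6=36). clock=30
Op 10: tick 3 -> clock=33. purged={e.com}
Op 11: insert a.com -> 10.0.0.6 (expiry=33+6=39). clock=33
Op 12: insert b.com -> 10.0.0.5 (expiry=33+8=41). clock=33
Op 13: tick 11 -> clock=44. purged={a.com,b.com}
Op 14: tick 2 -> clock=46.
Op 15: tick 5 -> clock=51.
Op 16: tick 11 -> clock=62.
Op 17: insert d.com -> 10.0.0.2 (expiry=62+6=68). clock=62
Op 18: tick 2 -> clock=64.
Op 19: insert c.com -> 10.0.0.7 (expiry=64+8=72). clock=64
Op 20: insert c.com -> 10.0.0.5 (expiry=64+2=66). clock=64
Op 21: insert c.com -> 10.0.0.2 (expiry=64+5=69). clock=64
Op 22: tick 8 -> clock=72. purged={c.com,d.com}
Op 23: insert e.com -> 10.0.0.4 (expiry=72+7=79). clock=72
Op 24: insert a.com -> 10.0.0.8 (expiry=72+5=77). clock=72
Op 25: insert b.com -> 10.0.0.7 (expiry=72+2=74). clock=72
Op 26: insert d.com -> 10.0.0.3 (expiry=72+2=74). clock=72
Op 27: tick 9 -> clock=81. purged={a.com,b.com,d.com,e.com}
Op 28: insert a.com -> 10.0.0.2 (expiry=81+7=88). clock=81
Final cache (unexpired): {a.com} -> size=1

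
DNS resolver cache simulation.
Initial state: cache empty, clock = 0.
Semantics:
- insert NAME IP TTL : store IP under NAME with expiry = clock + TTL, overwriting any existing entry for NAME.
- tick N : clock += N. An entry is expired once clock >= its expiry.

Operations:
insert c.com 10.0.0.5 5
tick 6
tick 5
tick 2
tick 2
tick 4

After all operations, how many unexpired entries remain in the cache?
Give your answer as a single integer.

Op 1: insert c.com -> 10.0.0.5 (expiry=0+5=5). clock=0
Op 2: tick 6 -> clock=6. purged={c.com}
Op 3: tick 5 -> clock=11.
Op 4: tick 2 -> clock=13.
Op 5: tick 2 -> clock=15.
Op 6: tick 4 -> clock=19.
Final cache (unexpired): {} -> size=0

Answer: 0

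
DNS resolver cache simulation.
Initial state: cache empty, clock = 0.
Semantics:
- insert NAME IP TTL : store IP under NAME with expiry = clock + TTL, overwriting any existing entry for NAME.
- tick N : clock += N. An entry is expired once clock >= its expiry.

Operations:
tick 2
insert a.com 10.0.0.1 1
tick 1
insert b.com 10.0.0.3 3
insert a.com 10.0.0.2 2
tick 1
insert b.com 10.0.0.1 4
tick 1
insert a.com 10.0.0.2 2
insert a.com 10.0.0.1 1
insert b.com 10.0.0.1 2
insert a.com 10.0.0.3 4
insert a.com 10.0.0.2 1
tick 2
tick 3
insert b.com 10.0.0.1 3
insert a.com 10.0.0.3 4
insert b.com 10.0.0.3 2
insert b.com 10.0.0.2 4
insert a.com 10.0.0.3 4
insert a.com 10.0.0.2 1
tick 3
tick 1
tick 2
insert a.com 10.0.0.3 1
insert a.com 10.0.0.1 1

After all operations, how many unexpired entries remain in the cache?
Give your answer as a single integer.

Answer: 1

Derivation:
Op 1: tick 2 -> clock=2.
Op 2: insert a.com -> 10.0.0.1 (expiry=2+1=3). clock=2
Op 3: tick 1 -> clock=3. purged={a.com}
Op 4: insert b.com -> 10.0.0.3 (expiry=3+3=6). clock=3
Op 5: insert a.com -> 10.0.0.2 (expiry=3+2=5). clock=3
Op 6: tick 1 -> clock=4.
Op 7: insert b.com -> 10.0.0.1 (expiry=4+4=8). clock=4
Op 8: tick 1 -> clock=5. purged={a.com}
Op 9: insert a.com -> 10.0.0.2 (expiry=5+2=7). clock=5
Op 10: insert a.com -> 10.0.0.1 (expiry=5+1=6). clock=5
Op 11: insert b.com -> 10.0.0.1 (expiry=5+2=7). clock=5
Op 12: insert a.com -> 10.0.0.3 (expiry=5+4=9). clock=5
Op 13: insert a.com -> 10.0.0.2 (expiry=5+1=6). clock=5
Op 14: tick 2 -> clock=7. purged={a.com,b.com}
Op 15: tick 3 -> clock=10.
Op 16: insert b.com -> 10.0.0.1 (expiry=10+3=13). clock=10
Op 17: insert a.com -> 10.0.0.3 (expiry=10+4=14). clock=10
Op 18: insert b.com -> 10.0.0.3 (expiry=10+2=12). clock=10
Op 19: insert b.com -> 10.0.0.2 (expiry=10+4=14). clock=10
Op 20: insert a.com -> 10.0.0.3 (expiry=10+4=14). clock=10
Op 21: insert a.com -> 10.0.0.2 (expiry=10+1=11). clock=10
Op 22: tick 3 -> clock=13. purged={a.com}
Op 23: tick 1 -> clock=14. purged={b.com}
Op 24: tick 2 -> clock=16.
Op 25: insert a.com -> 10.0.0.3 (expiry=16+1=17). clock=16
Op 26: insert a.com -> 10.0.0.1 (expiry=16+1=17). clock=16
Final cache (unexpired): {a.com} -> size=1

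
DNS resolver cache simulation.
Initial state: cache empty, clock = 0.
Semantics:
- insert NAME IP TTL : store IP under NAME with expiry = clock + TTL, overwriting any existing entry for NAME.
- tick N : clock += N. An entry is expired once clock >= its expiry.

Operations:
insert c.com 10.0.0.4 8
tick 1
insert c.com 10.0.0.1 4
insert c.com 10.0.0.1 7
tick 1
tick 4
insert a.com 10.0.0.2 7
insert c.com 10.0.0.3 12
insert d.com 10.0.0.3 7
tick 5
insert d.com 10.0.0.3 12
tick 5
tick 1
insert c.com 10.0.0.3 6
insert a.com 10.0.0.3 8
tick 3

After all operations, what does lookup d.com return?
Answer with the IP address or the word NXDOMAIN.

Answer: 10.0.0.3

Derivation:
Op 1: insert c.com -> 10.0.0.4 (expiry=0+8=8). clock=0
Op 2: tick 1 -> clock=1.
Op 3: insert c.com -> 10.0.0.1 (expiry=1+4=5). clock=1
Op 4: insert c.com -> 10.0.0.1 (expiry=1+7=8). clock=1
Op 5: tick 1 -> clock=2.
Op 6: tick 4 -> clock=6.
Op 7: insert a.com -> 10.0.0.2 (expiry=6+7=13). clock=6
Op 8: insert c.com -> 10.0.0.3 (expiry=6+12=18). clock=6
Op 9: insert d.com -> 10.0.0.3 (expiry=6+7=13). clock=6
Op 10: tick 5 -> clock=11.
Op 11: insert d.com -> 10.0.0.3 (expiry=11+12=23). clock=11
Op 12: tick 5 -> clock=16. purged={a.com}
Op 13: tick 1 -> clock=17.
Op 14: insert c.com -> 10.0.0.3 (expiry=17+6=23). clock=17
Op 15: insert a.com -> 10.0.0.3 (expiry=17+8=25). clock=17
Op 16: tick 3 -> clock=20.
lookup d.com: present, ip=10.0.0.3 expiry=23 > clock=20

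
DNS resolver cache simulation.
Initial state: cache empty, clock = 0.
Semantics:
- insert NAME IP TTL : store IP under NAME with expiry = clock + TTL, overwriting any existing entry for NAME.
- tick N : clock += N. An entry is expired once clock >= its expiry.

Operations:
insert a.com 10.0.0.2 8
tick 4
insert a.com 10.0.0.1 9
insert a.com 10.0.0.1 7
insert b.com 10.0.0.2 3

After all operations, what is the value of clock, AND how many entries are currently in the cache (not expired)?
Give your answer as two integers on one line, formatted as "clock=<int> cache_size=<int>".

Answer: clock=4 cache_size=2

Derivation:
Op 1: insert a.com -> 10.0.0.2 (expiry=0+8=8). clock=0
Op 2: tick 4 -> clock=4.
Op 3: insert a.com -> 10.0.0.1 (expiry=4+9=13). clock=4
Op 4: insert a.com -> 10.0.0.1 (expiry=4+7=11). clock=4
Op 5: insert b.com -> 10.0.0.2 (expiry=4+3=7). clock=4
Final clock = 4
Final cache (unexpired): {a.com,b.com} -> size=2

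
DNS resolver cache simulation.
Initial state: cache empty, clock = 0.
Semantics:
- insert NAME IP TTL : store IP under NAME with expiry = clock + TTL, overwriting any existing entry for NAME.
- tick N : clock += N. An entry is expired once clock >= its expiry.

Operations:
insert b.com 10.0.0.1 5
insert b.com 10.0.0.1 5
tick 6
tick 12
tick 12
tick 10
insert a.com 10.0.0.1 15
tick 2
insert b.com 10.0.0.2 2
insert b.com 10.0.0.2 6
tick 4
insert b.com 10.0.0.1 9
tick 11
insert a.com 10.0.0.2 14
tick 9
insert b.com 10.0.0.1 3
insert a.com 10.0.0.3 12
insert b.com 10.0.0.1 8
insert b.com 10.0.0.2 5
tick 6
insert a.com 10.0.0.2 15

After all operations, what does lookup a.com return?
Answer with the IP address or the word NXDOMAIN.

Answer: 10.0.0.2

Derivation:
Op 1: insert b.com -> 10.0.0.1 (expiry=0+5=5). clock=0
Op 2: insert b.com -> 10.0.0.1 (expiry=0+5=5). clock=0
Op 3: tick 6 -> clock=6. purged={b.com}
Op 4: tick 12 -> clock=18.
Op 5: tick 12 -> clock=30.
Op 6: tick 10 -> clock=40.
Op 7: insert a.com -> 10.0.0.1 (expiry=40+15=55). clock=40
Op 8: tick 2 -> clock=42.
Op 9: insert b.com -> 10.0.0.2 (expiry=42+2=44). clock=42
Op 10: insert b.com -> 10.0.0.2 (expiry=42+6=48). clock=42
Op 11: tick 4 -> clock=46.
Op 12: insert b.com -> 10.0.0.1 (expiry=46+9=55). clock=46
Op 13: tick 11 -> clock=57. purged={a.com,b.com}
Op 14: insert a.com -> 10.0.0.2 (expiry=57+14=71). clock=57
Op 15: tick 9 -> clock=66.
Op 16: insert b.com -> 10.0.0.1 (expiry=66+3=69). clock=66
Op 17: insert a.com -> 10.0.0.3 (expiry=66+12=78). clock=66
Op 18: insert b.com -> 10.0.0.1 (expiry=66+8=74). clock=66
Op 19: insert b.com -> 10.0.0.2 (expiry=66+5=71). clock=66
Op 20: tick 6 -> clock=72. purged={b.com}
Op 21: insert a.com -> 10.0.0.2 (expiry=72+15=87). clock=72
lookup a.com: present, ip=10.0.0.2 expiry=87 > clock=72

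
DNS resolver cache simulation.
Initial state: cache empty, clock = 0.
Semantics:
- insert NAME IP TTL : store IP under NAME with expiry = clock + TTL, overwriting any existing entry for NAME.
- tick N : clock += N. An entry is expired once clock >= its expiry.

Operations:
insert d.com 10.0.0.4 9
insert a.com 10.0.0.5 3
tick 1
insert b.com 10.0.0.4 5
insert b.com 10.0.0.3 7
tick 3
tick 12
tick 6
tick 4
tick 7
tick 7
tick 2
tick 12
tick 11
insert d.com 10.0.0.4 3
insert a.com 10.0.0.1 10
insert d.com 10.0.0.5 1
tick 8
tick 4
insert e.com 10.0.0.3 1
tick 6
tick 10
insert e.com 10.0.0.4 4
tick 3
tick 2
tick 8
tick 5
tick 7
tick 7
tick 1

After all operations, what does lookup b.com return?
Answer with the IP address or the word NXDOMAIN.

Answer: NXDOMAIN

Derivation:
Op 1: insert d.com -> 10.0.0.4 (expiry=0+9=9). clock=0
Op 2: insert a.com -> 10.0.0.5 (expiry=0+3=3). clock=0
Op 3: tick 1 -> clock=1.
Op 4: insert b.com -> 10.0.0.4 (expiry=1+5=6). clock=1
Op 5: insert b.com -> 10.0.0.3 (expiry=1+7=8). clock=1
Op 6: tick 3 -> clock=4. purged={a.com}
Op 7: tick 12 -> clock=16. purged={b.com,d.com}
Op 8: tick 6 -> clock=22.
Op 9: tick 4 -> clock=26.
Op 10: tick 7 -> clock=33.
Op 11: tick 7 -> clock=40.
Op 12: tick 2 -> clock=42.
Op 13: tick 12 -> clock=54.
Op 14: tick 11 -> clock=65.
Op 15: insert d.com -> 10.0.0.4 (expiry=65+3=68). clock=65
Op 16: insert a.com -> 10.0.0.1 (expiry=65+10=75). clock=65
Op 17: insert d.com -> 10.0.0.5 (expiry=65+1=66). clock=65
Op 18: tick 8 -> clock=73. purged={d.com}
Op 19: tick 4 -> clock=77. purged={a.com}
Op 20: insert e.com -> 10.0.0.3 (expiry=77+1=78). clock=77
Op 21: tick 6 -> clock=83. purged={e.com}
Op 22: tick 10 -> clock=93.
Op 23: insert e.com -> 10.0.0.4 (expiry=93+4=97). clock=93
Op 24: tick 3 -> clock=96.
Op 25: tick 2 -> clock=98. purged={e.com}
Op 26: tick 8 -> clock=106.
Op 27: tick 5 -> clock=111.
Op 28: tick 7 -> clock=118.
Op 29: tick 7 -> clock=125.
Op 30: tick 1 -> clock=126.
lookup b.com: not in cache (expired or never inserted)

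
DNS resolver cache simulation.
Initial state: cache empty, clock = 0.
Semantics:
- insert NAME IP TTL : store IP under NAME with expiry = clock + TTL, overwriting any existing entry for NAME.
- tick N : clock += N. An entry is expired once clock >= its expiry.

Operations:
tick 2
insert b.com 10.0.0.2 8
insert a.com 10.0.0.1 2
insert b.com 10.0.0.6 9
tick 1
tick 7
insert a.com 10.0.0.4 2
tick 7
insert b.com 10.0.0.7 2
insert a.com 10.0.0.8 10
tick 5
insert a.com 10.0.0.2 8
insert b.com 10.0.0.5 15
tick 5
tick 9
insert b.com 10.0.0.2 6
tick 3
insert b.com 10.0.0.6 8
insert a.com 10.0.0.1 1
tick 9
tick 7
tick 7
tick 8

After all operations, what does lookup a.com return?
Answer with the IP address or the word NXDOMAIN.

Answer: NXDOMAIN

Derivation:
Op 1: tick 2 -> clock=2.
Op 2: insert b.com -> 10.0.0.2 (expiry=2+8=10). clock=2
Op 3: insert a.com -> 10.0.0.1 (expiry=2+2=4). clock=2
Op 4: insert b.com -> 10.0.0.6 (expiry=2+9=11). clock=2
Op 5: tick 1 -> clock=3.
Op 6: tick 7 -> clock=10. purged={a.com}
Op 7: insert a.com -> 10.0.0.4 (expiry=10+2=12). clock=10
Op 8: tick 7 -> clock=17. purged={a.com,b.com}
Op 9: insert b.com -> 10.0.0.7 (expiry=17+2=19). clock=17
Op 10: insert a.com -> 10.0.0.8 (expiry=17+10=27). clock=17
Op 11: tick 5 -> clock=22. purged={b.com}
Op 12: insert a.com -> 10.0.0.2 (expiry=22+8=30). clock=22
Op 13: insert b.com -> 10.0.0.5 (expiry=22+15=37). clock=22
Op 14: tick 5 -> clock=27.
Op 15: tick 9 -> clock=36. purged={a.com}
Op 16: insert b.com -> 10.0.0.2 (expiry=36+6=42). clock=36
Op 17: tick 3 -> clock=39.
Op 18: insert b.com -> 10.0.0.6 (expiry=39+8=47). clock=39
Op 19: insert a.com -> 10.0.0.1 (expiry=39+1=40). clock=39
Op 20: tick 9 -> clock=48. purged={a.com,b.com}
Op 21: tick 7 -> clock=55.
Op 22: tick 7 -> clock=62.
Op 23: tick 8 -> clock=70.
lookup a.com: not in cache (expired or never inserted)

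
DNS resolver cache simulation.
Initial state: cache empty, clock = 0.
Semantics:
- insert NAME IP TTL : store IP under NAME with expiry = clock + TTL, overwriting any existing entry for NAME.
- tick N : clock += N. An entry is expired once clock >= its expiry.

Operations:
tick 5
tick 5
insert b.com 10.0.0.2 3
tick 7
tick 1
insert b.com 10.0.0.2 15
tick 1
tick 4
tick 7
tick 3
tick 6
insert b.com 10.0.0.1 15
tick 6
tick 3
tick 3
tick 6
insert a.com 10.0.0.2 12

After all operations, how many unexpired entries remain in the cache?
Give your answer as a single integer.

Op 1: tick 5 -> clock=5.
Op 2: tick 5 -> clock=10.
Op 3: insert b.com -> 10.0.0.2 (expiry=10+3=13). clock=10
Op 4: tick 7 -> clock=17. purged={b.com}
Op 5: tick 1 -> clock=18.
Op 6: insert b.com -> 10.0.0.2 (expiry=18+15=33). clock=18
Op 7: tick 1 -> clock=19.
Op 8: tick 4 -> clock=23.
Op 9: tick 7 -> clock=30.
Op 10: tick 3 -> clock=33. purged={b.com}
Op 11: tick 6 -> clock=39.
Op 12: insert b.com -> 10.0.0.1 (expiry=39+15=54). clock=39
Op 13: tick 6 -> clock=45.
Op 14: tick 3 -> clock=48.
Op 15: tick 3 -> clock=51.
Op 16: tick 6 -> clock=57. purged={b.com}
Op 17: insert a.com -> 10.0.0.2 (expiry=57+12=69). clock=57
Final cache (unexpired): {a.com} -> size=1

Answer: 1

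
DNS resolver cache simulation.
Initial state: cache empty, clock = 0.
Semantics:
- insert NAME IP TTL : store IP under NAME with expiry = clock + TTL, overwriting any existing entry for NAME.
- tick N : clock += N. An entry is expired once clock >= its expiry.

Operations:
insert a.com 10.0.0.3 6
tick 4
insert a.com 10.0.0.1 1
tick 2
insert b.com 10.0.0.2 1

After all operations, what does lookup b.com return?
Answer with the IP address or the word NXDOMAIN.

Answer: 10.0.0.2

Derivation:
Op 1: insert a.com -> 10.0.0.3 (expiry=0+6=6). clock=0
Op 2: tick 4 -> clock=4.
Op 3: insert a.com -> 10.0.0.1 (expiry=4+1=5). clock=4
Op 4: tick 2 -> clock=6. purged={a.com}
Op 5: insert b.com -> 10.0.0.2 (expiry=6+1=7). clock=6
lookup b.com: present, ip=10.0.0.2 expiry=7 > clock=6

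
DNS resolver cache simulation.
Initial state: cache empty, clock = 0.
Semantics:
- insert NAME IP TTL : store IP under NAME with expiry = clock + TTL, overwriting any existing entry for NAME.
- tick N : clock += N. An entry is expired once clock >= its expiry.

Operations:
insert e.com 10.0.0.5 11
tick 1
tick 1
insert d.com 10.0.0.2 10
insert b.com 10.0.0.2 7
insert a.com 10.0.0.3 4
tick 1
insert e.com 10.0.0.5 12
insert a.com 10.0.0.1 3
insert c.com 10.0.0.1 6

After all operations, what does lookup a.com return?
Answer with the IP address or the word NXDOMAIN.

Op 1: insert e.com -> 10.0.0.5 (expiry=0+11=11). clock=0
Op 2: tick 1 -> clock=1.
Op 3: tick 1 -> clock=2.
Op 4: insert d.com -> 10.0.0.2 (expiry=2+10=12). clock=2
Op 5: insert b.com -> 10.0.0.2 (expiry=2+7=9). clock=2
Op 6: insert a.com -> 10.0.0.3 (expiry=2+4=6). clock=2
Op 7: tick 1 -> clock=3.
Op 8: insert e.com -> 10.0.0.5 (expiry=3+12=15). clock=3
Op 9: insert a.com -> 10.0.0.1 (expiry=3+3=6). clock=3
Op 10: insert c.com -> 10.0.0.1 (expiry=3+6=9). clock=3
lookup a.com: present, ip=10.0.0.1 expiry=6 > clock=3

Answer: 10.0.0.1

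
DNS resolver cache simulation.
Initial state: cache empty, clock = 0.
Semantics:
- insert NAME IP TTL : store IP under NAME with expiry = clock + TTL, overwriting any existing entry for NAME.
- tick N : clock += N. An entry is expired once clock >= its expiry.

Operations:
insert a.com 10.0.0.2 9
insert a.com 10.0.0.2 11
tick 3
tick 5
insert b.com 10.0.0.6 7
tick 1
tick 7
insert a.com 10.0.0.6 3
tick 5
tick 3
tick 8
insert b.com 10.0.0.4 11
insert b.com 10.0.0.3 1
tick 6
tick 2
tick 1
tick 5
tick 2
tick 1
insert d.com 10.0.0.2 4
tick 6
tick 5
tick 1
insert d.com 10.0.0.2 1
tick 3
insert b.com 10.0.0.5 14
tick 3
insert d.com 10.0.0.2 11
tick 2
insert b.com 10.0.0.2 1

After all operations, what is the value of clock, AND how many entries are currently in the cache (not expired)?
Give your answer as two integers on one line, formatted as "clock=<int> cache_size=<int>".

Op 1: insert a.com -> 10.0.0.2 (expiry=0+9=9). clock=0
Op 2: insert a.com -> 10.0.0.2 (expiry=0+11=11). clock=0
Op 3: tick 3 -> clock=3.
Op 4: tick 5 -> clock=8.
Op 5: insert b.com -> 10.0.0.6 (expiry=8+7=15). clock=8
Op 6: tick 1 -> clock=9.
Op 7: tick 7 -> clock=16. purged={a.com,b.com}
Op 8: insert a.com -> 10.0.0.6 (expiry=16+3=19). clock=16
Op 9: tick 5 -> clock=21. purged={a.com}
Op 10: tick 3 -> clock=24.
Op 11: tick 8 -> clock=32.
Op 12: insert b.com -> 10.0.0.4 (expiry=32+11=43). clock=32
Op 13: insert b.com -> 10.0.0.3 (expiry=32+1=33). clock=32
Op 14: tick 6 -> clock=38. purged={b.com}
Op 15: tick 2 -> clock=40.
Op 16: tick 1 -> clock=41.
Op 17: tick 5 -> clock=46.
Op 18: tick 2 -> clock=48.
Op 19: tick 1 -> clock=49.
Op 20: insert d.com -> 10.0.0.2 (expiry=49+4=53). clock=49
Op 21: tick 6 -> clock=55. purged={d.com}
Op 22: tick 5 -> clock=60.
Op 23: tick 1 -> clock=61.
Op 24: insert d.com -> 10.0.0.2 (expiry=61+1=62). clock=61
Op 25: tick 3 -> clock=64. purged={d.com}
Op 26: insert b.com -> 10.0.0.5 (expiry=64+14=78). clock=64
Op 27: tick 3 -> clock=67.
Op 28: insert d.com -> 10.0.0.2 (expiry=67+11=78). clock=67
Op 29: tick 2 -> clock=69.
Op 30: insert b.com -> 10.0.0.2 (expiry=69+1=70). clock=69
Final clock = 69
Final cache (unexpired): {b.com,d.com} -> size=2

Answer: clock=69 cache_size=2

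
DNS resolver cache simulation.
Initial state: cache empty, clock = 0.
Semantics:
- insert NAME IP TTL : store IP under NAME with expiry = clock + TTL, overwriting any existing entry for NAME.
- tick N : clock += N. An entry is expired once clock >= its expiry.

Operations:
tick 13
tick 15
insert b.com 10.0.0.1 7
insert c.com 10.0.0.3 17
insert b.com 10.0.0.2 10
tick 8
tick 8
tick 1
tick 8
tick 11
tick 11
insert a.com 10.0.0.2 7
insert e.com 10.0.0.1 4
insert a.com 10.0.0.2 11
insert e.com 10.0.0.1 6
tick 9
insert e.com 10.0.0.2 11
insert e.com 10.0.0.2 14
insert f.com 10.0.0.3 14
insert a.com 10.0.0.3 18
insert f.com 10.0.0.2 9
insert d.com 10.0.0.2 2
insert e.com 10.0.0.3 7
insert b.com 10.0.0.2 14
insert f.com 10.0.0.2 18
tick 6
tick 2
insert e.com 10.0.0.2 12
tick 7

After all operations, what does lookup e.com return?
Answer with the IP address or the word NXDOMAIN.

Answer: 10.0.0.2

Derivation:
Op 1: tick 13 -> clock=13.
Op 2: tick 15 -> clock=28.
Op 3: insert b.com -> 10.0.0.1 (expiry=28+7=35). clock=28
Op 4: insert c.com -> 10.0.0.3 (expiry=28+17=45). clock=28
Op 5: insert b.com -> 10.0.0.2 (expiry=28+10=38). clock=28
Op 6: tick 8 -> clock=36.
Op 7: tick 8 -> clock=44. purged={b.com}
Op 8: tick 1 -> clock=45. purged={c.com}
Op 9: tick 8 -> clock=53.
Op 10: tick 11 -> clock=64.
Op 11: tick 11 -> clock=75.
Op 12: insert a.com -> 10.0.0.2 (expiry=75+7=82). clock=75
Op 13: insert e.com -> 10.0.0.1 (expiry=75+4=79). clock=75
Op 14: insert a.com -> 10.0.0.2 (expiry=75+11=86). clock=75
Op 15: insert e.com -> 10.0.0.1 (expiry=75+6=81). clock=75
Op 16: tick 9 -> clock=84. purged={e.com}
Op 17: insert e.com -> 10.0.0.2 (expiry=84+11=95). clock=84
Op 18: insert e.com -> 10.0.0.2 (expiry=84+14=98). clock=84
Op 19: insert f.com -> 10.0.0.3 (expiry=84+14=98). clock=84
Op 20: insert a.com -> 10.0.0.3 (expiry=84+18=102). clock=84
Op 21: insert f.com -> 10.0.0.2 (expiry=84+9=93). clock=84
Op 22: insert d.com -> 10.0.0.2 (expiry=84+2=86). clock=84
Op 23: insert e.com -> 10.0.0.3 (expiry=84+7=91). clock=84
Op 24: insert b.com -> 10.0.0.2 (expiry=84+14=98). clock=84
Op 25: insert f.com -> 10.0.0.2 (expiry=84+18=102). clock=84
Op 26: tick 6 -> clock=90. purged={d.com}
Op 27: tick 2 -> clock=92. purged={e.com}
Op 28: insert e.com -> 10.0.0.2 (expiry=92+12=104). clock=92
Op 29: tick 7 -> clock=99. purged={b.com}
lookup e.com: present, ip=10.0.0.2 expiry=104 > clock=99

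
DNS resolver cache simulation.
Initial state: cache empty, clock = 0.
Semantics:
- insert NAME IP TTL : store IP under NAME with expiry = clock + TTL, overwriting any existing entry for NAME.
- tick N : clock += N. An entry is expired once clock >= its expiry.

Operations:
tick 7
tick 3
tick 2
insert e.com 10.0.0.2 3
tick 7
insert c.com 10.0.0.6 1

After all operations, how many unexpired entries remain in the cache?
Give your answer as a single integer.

Answer: 1

Derivation:
Op 1: tick 7 -> clock=7.
Op 2: tick 3 -> clock=10.
Op 3: tick 2 -> clock=12.
Op 4: insert e.com -> 10.0.0.2 (expiry=12+3=15). clock=12
Op 5: tick 7 -> clock=19. purged={e.com}
Op 6: insert c.com -> 10.0.0.6 (expiry=19+1=20). clock=19
Final cache (unexpired): {c.com} -> size=1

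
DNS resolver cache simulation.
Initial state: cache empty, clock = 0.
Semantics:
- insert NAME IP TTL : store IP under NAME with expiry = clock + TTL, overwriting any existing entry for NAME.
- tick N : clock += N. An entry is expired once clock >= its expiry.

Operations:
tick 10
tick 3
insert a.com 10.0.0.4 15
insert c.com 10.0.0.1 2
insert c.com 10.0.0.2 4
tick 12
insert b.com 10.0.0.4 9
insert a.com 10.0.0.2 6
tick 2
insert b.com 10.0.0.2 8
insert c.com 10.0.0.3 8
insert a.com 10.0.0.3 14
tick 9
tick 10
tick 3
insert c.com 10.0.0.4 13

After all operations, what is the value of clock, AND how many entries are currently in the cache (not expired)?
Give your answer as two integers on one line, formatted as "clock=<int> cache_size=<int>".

Answer: clock=49 cache_size=1

Derivation:
Op 1: tick 10 -> clock=10.
Op 2: tick 3 -> clock=13.
Op 3: insert a.com -> 10.0.0.4 (expiry=13+15=28). clock=13
Op 4: insert c.com -> 10.0.0.1 (expiry=13+2=15). clock=13
Op 5: insert c.com -> 10.0.0.2 (expiry=13+4=17). clock=13
Op 6: tick 12 -> clock=25. purged={c.com}
Op 7: insert b.com -> 10.0.0.4 (expiry=25+9=34). clock=25
Op 8: insert a.com -> 10.0.0.2 (expiry=25+6=31). clock=25
Op 9: tick 2 -> clock=27.
Op 10: insert b.com -> 10.0.0.2 (expiry=27+8=35). clock=27
Op 11: insert c.com -> 10.0.0.3 (expiry=27+8=35). clock=27
Op 12: insert a.com -> 10.0.0.3 (expiry=27+14=41). clock=27
Op 13: tick 9 -> clock=36. purged={b.com,c.com}
Op 14: tick 10 -> clock=46. purged={a.com}
Op 15: tick 3 -> clock=49.
Op 16: insert c.com -> 10.0.0.4 (expiry=49+13=62). clock=49
Final clock = 49
Final cache (unexpired): {c.com} -> size=1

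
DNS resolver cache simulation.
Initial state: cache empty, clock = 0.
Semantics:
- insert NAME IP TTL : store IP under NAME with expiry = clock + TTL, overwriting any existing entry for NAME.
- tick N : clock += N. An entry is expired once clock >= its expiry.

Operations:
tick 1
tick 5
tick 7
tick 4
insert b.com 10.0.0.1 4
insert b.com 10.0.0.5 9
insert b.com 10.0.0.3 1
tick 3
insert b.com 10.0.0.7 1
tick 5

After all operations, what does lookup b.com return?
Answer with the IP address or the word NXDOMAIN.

Answer: NXDOMAIN

Derivation:
Op 1: tick 1 -> clock=1.
Op 2: tick 5 -> clock=6.
Op 3: tick 7 -> clock=13.
Op 4: tick 4 -> clock=17.
Op 5: insert b.com -> 10.0.0.1 (expiry=17+4=21). clock=17
Op 6: insert b.com -> 10.0.0.5 (expiry=17+9=26). clock=17
Op 7: insert b.com -> 10.0.0.3 (expiry=17+1=18). clock=17
Op 8: tick 3 -> clock=20. purged={b.com}
Op 9: insert b.com -> 10.0.0.7 (expiry=20+1=21). clock=20
Op 10: tick 5 -> clock=25. purged={b.com}
lookup b.com: not in cache (expired or never inserted)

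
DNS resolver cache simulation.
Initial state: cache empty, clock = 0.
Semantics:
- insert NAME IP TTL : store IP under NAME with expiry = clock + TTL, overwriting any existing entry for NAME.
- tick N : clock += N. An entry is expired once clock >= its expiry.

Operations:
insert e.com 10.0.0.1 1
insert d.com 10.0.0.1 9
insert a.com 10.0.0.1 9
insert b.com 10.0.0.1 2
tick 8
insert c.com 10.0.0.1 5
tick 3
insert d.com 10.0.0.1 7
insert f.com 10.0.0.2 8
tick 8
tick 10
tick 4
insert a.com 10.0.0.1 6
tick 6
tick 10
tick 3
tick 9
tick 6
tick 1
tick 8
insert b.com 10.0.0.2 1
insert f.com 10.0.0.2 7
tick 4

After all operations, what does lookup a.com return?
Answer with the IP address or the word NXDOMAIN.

Op 1: insert e.com -> 10.0.0.1 (expiry=0+1=1). clock=0
Op 2: insert d.com -> 10.0.0.1 (expiry=0+9=9). clock=0
Op 3: insert a.com -> 10.0.0.1 (expiry=0+9=9). clock=0
Op 4: insert b.com -> 10.0.0.1 (expiry=0+2=2). clock=0
Op 5: tick 8 -> clock=8. purged={b.com,e.com}
Op 6: insert c.com -> 10.0.0.1 (expiry=8+5=13). clock=8
Op 7: tick 3 -> clock=11. purged={a.com,d.com}
Op 8: insert d.com -> 10.0.0.1 (expiry=11+7=18). clock=11
Op 9: insert f.com -> 10.0.0.2 (expiry=11+8=19). clock=11
Op 10: tick 8 -> clock=19. purged={c.com,d.com,f.com}
Op 11: tick 10 -> clock=29.
Op 12: tick 4 -> clock=33.
Op 13: insert a.com -> 10.0.0.1 (expiry=33+6=39). clock=33
Op 14: tick 6 -> clock=39. purged={a.com}
Op 15: tick 10 -> clock=49.
Op 16: tick 3 -> clock=52.
Op 17: tick 9 -> clock=61.
Op 18: tick 6 -> clock=67.
Op 19: tick 1 -> clock=68.
Op 20: tick 8 -> clock=76.
Op 21: insert b.com -> 10.0.0.2 (expiry=76+1=77). clock=76
Op 22: insert f.com -> 10.0.0.2 (expiry=76+7=83). clock=76
Op 23: tick 4 -> clock=80. purged={b.com}
lookup a.com: not in cache (expired or never inserted)

Answer: NXDOMAIN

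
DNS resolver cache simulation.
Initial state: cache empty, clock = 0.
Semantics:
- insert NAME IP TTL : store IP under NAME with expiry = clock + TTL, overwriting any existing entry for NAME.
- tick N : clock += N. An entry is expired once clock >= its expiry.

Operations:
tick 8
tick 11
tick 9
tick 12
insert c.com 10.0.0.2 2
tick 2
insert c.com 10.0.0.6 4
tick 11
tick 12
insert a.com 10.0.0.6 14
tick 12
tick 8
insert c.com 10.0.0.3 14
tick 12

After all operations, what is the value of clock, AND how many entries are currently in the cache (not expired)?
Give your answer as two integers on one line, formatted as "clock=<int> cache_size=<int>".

Answer: clock=97 cache_size=1

Derivation:
Op 1: tick 8 -> clock=8.
Op 2: tick 11 -> clock=19.
Op 3: tick 9 -> clock=28.
Op 4: tick 12 -> clock=40.
Op 5: insert c.com -> 10.0.0.2 (expiry=40+2=42). clock=40
Op 6: tick 2 -> clock=42. purged={c.com}
Op 7: insert c.com -> 10.0.0.6 (expiry=42+4=46). clock=42
Op 8: tick 11 -> clock=53. purged={c.com}
Op 9: tick 12 -> clock=65.
Op 10: insert a.com -> 10.0.0.6 (expiry=65+14=79). clock=65
Op 11: tick 12 -> clock=77.
Op 12: tick 8 -> clock=85. purged={a.com}
Op 13: insert c.com -> 10.0.0.3 (expiry=85+14=99). clock=85
Op 14: tick 12 -> clock=97.
Final clock = 97
Final cache (unexpired): {c.com} -> size=1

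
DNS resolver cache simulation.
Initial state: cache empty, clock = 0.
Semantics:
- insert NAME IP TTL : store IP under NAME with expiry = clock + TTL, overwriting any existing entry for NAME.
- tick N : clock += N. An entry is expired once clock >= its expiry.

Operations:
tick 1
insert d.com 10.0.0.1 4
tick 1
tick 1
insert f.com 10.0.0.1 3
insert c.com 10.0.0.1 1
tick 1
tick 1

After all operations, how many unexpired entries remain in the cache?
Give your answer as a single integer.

Answer: 1

Derivation:
Op 1: tick 1 -> clock=1.
Op 2: insert d.com -> 10.0.0.1 (expiry=1+4=5). clock=1
Op 3: tick 1 -> clock=2.
Op 4: tick 1 -> clock=3.
Op 5: insert f.com -> 10.0.0.1 (expiry=3+3=6). clock=3
Op 6: insert c.com -> 10.0.0.1 (expiry=3+1=4). clock=3
Op 7: tick 1 -> clock=4. purged={c.com}
Op 8: tick 1 -> clock=5. purged={d.com}
Final cache (unexpired): {f.com} -> size=1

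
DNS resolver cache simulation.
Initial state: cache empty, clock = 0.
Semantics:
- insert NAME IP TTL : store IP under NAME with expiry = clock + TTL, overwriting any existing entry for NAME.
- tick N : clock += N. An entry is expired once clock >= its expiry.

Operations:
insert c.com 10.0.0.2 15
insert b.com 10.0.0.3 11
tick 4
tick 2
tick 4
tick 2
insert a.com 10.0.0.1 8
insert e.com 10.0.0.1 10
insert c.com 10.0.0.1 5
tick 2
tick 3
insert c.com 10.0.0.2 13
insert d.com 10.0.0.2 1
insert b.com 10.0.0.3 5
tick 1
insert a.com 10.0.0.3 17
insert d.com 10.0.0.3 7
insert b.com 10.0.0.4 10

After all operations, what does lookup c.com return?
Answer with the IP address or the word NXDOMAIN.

Answer: 10.0.0.2

Derivation:
Op 1: insert c.com -> 10.0.0.2 (expiry=0+15=15). clock=0
Op 2: insert b.com -> 10.0.0.3 (expiry=0+11=11). clock=0
Op 3: tick 4 -> clock=4.
Op 4: tick 2 -> clock=6.
Op 5: tick 4 -> clock=10.
Op 6: tick 2 -> clock=12. purged={b.com}
Op 7: insert a.com -> 10.0.0.1 (expiry=12+8=20). clock=12
Op 8: insert e.com -> 10.0.0.1 (expiry=12+10=22). clock=12
Op 9: insert c.com -> 10.0.0.1 (expiry=12+5=17). clock=12
Op 10: tick 2 -> clock=14.
Op 11: tick 3 -> clock=17. purged={c.com}
Op 12: insert c.com -> 10.0.0.2 (expiry=17+13=30). clock=17
Op 13: insert d.com -> 10.0.0.2 (expiry=17+1=18). clock=17
Op 14: insert b.com -> 10.0.0.3 (expiry=17+5=22). clock=17
Op 15: tick 1 -> clock=18. purged={d.com}
Op 16: insert a.com -> 10.0.0.3 (expiry=18+17=35). clock=18
Op 17: insert d.com -> 10.0.0.3 (expiry=18+7=25). clock=18
Op 18: insert b.com -> 10.0.0.4 (expiry=18+10=28). clock=18
lookup c.com: present, ip=10.0.0.2 expiry=30 > clock=18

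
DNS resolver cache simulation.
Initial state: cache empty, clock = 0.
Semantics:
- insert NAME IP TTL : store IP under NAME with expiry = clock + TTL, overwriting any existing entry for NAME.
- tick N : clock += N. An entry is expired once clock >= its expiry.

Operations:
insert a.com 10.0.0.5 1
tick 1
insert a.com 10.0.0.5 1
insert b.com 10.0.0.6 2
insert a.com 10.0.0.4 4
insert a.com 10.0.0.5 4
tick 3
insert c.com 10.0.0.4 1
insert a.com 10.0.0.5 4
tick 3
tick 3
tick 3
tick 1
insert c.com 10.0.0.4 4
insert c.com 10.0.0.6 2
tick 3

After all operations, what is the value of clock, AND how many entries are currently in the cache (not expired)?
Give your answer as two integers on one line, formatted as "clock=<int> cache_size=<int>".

Answer: clock=17 cache_size=0

Derivation:
Op 1: insert a.com -> 10.0.0.5 (expiry=0+1=1). clock=0
Op 2: tick 1 -> clock=1. purged={a.com}
Op 3: insert a.com -> 10.0.0.5 (expiry=1+1=2). clock=1
Op 4: insert b.com -> 10.0.0.6 (expiry=1+2=3). clock=1
Op 5: insert a.com -> 10.0.0.4 (expiry=1+4=5). clock=1
Op 6: insert a.com -> 10.0.0.5 (expiry=1+4=5). clock=1
Op 7: tick 3 -> clock=4. purged={b.com}
Op 8: insert c.com -> 10.0.0.4 (expiry=4+1=5). clock=4
Op 9: insert a.com -> 10.0.0.5 (expiry=4+4=8). clock=4
Op 10: tick 3 -> clock=7. purged={c.com}
Op 11: tick 3 -> clock=10. purged={a.com}
Op 12: tick 3 -> clock=13.
Op 13: tick 1 -> clock=14.
Op 14: insert c.com -> 10.0.0.4 (expiry=14+4=18). clock=14
Op 15: insert c.com -> 10.0.0.6 (expiry=14+2=16). clock=14
Op 16: tick 3 -> clock=17. purged={c.com}
Final clock = 17
Final cache (unexpired): {} -> size=0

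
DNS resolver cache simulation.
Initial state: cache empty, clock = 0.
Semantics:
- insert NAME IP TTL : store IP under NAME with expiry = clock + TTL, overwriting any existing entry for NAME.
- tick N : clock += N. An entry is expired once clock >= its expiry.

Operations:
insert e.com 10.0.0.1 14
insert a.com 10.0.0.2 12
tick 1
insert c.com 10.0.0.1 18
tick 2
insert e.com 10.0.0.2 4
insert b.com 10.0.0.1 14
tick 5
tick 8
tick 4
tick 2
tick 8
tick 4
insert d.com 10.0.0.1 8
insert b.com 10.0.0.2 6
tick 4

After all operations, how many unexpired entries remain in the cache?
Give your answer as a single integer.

Answer: 2

Derivation:
Op 1: insert e.com -> 10.0.0.1 (expiry=0+14=14). clock=0
Op 2: insert a.com -> 10.0.0.2 (expiry=0+12=12). clock=0
Op 3: tick 1 -> clock=1.
Op 4: insert c.com -> 10.0.0.1 (expiry=1+18=19). clock=1
Op 5: tick 2 -> clock=3.
Op 6: insert e.com -> 10.0.0.2 (expiry=3+4=7). clock=3
Op 7: insert b.com -> 10.0.0.1 (expiry=3+14=17). clock=3
Op 8: tick 5 -> clock=8. purged={e.com}
Op 9: tick 8 -> clock=16. purged={a.com}
Op 10: tick 4 -> clock=20. purged={b.com,c.com}
Op 11: tick 2 -> clock=22.
Op 12: tick 8 -> clock=30.
Op 13: tick 4 -> clock=34.
Op 14: insert d.com -> 10.0.0.1 (expiry=34+8=42). clock=34
Op 15: insert b.com -> 10.0.0.2 (expiry=34+6=40). clock=34
Op 16: tick 4 -> clock=38.
Final cache (unexpired): {b.com,d.com} -> size=2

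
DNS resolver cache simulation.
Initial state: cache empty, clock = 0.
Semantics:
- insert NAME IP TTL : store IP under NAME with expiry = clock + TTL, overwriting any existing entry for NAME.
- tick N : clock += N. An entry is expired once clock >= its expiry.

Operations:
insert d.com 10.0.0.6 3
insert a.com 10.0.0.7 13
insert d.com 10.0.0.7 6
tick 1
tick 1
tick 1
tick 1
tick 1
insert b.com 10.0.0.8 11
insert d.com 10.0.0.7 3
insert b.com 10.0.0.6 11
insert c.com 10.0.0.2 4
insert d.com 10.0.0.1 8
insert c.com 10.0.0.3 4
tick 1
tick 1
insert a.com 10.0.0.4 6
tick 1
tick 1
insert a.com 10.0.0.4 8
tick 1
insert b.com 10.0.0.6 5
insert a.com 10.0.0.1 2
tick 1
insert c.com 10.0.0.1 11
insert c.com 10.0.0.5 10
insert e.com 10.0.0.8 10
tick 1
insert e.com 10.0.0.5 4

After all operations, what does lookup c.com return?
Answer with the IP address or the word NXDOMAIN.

Op 1: insert d.com -> 10.0.0.6 (expiry=0+3=3). clock=0
Op 2: insert a.com -> 10.0.0.7 (expiry=0+13=13). clock=0
Op 3: insert d.com -> 10.0.0.7 (expiry=0+6=6). clock=0
Op 4: tick 1 -> clock=1.
Op 5: tick 1 -> clock=2.
Op 6: tick 1 -> clock=3.
Op 7: tick 1 -> clock=4.
Op 8: tick 1 -> clock=5.
Op 9: insert b.com -> 10.0.0.8 (expiry=5+11=16). clock=5
Op 10: insert d.com -> 10.0.0.7 (expiry=5+3=8). clock=5
Op 11: insert b.com -> 10.0.0.6 (expiry=5+11=16). clock=5
Op 12: insert c.com -> 10.0.0.2 (expiry=5+4=9). clock=5
Op 13: insert d.com -> 10.0.0.1 (expiry=5+8=13). clock=5
Op 14: insert c.com -> 10.0.0.3 (expiry=5+4=9). clock=5
Op 15: tick 1 -> clock=6.
Op 16: tick 1 -> clock=7.
Op 17: insert a.com -> 10.0.0.4 (expiry=7+6=13). clock=7
Op 18: tick 1 -> clock=8.
Op 19: tick 1 -> clock=9. purged={c.com}
Op 20: insert a.com -> 10.0.0.4 (expiry=9+8=17). clock=9
Op 21: tick 1 -> clock=10.
Op 22: insert b.com -> 10.0.0.6 (expiry=10+5=15). clock=10
Op 23: insert a.com -> 10.0.0.1 (expiry=10+2=12). clock=10
Op 24: tick 1 -> clock=11.
Op 25: insert c.com -> 10.0.0.1 (expiry=11+11=22). clock=11
Op 26: insert c.com -> 10.0.0.5 (expiry=11+10=21). clock=11
Op 27: insert e.com -> 10.0.0.8 (expiry=11+10=21). clock=11
Op 28: tick 1 -> clock=12. purged={a.com}
Op 29: insert e.com -> 10.0.0.5 (expiry=12+4=16). clock=12
lookup c.com: present, ip=10.0.0.5 expiry=21 > clock=12

Answer: 10.0.0.5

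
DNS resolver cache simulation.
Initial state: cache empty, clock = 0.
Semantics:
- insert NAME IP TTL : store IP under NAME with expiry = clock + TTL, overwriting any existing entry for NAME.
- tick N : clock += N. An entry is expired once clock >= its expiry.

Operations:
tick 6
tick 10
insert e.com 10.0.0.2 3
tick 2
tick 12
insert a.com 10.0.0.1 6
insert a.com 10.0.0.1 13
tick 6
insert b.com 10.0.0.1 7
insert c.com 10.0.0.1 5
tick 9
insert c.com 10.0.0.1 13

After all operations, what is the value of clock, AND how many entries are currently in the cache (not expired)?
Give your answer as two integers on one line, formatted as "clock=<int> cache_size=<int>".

Op 1: tick 6 -> clock=6.
Op 2: tick 10 -> clock=16.
Op 3: insert e.com -> 10.0.0.2 (expiry=16+3=19). clock=16
Op 4: tick 2 -> clock=18.
Op 5: tick 12 -> clock=30. purged={e.com}
Op 6: insert a.com -> 10.0.0.1 (expiry=30+6=36). clock=30
Op 7: insert a.com -> 10.0.0.1 (expiry=30+13=43). clock=30
Op 8: tick 6 -> clock=36.
Op 9: insert b.com -> 10.0.0.1 (expiry=36+7=43). clock=36
Op 10: insert c.com -> 10.0.0.1 (expiry=36+5=41). clock=36
Op 11: tick 9 -> clock=45. purged={a.com,b.com,c.com}
Op 12: insert c.com -> 10.0.0.1 (expiry=45+13=58). clock=45
Final clock = 45
Final cache (unexpired): {c.com} -> size=1

Answer: clock=45 cache_size=1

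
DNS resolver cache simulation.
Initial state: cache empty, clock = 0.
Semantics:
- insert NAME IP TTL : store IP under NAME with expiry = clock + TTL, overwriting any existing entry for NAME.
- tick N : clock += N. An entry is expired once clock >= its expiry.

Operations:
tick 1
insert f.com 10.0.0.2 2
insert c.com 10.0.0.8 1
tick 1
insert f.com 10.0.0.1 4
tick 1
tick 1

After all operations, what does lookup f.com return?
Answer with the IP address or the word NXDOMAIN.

Op 1: tick 1 -> clock=1.
Op 2: insert f.com -> 10.0.0.2 (expiry=1+2=3). clock=1
Op 3: insert c.com -> 10.0.0.8 (expiry=1+1=2). clock=1
Op 4: tick 1 -> clock=2. purged={c.com}
Op 5: insert f.com -> 10.0.0.1 (expiry=2+4=6). clock=2
Op 6: tick 1 -> clock=3.
Op 7: tick 1 -> clock=4.
lookup f.com: present, ip=10.0.0.1 expiry=6 > clock=4

Answer: 10.0.0.1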